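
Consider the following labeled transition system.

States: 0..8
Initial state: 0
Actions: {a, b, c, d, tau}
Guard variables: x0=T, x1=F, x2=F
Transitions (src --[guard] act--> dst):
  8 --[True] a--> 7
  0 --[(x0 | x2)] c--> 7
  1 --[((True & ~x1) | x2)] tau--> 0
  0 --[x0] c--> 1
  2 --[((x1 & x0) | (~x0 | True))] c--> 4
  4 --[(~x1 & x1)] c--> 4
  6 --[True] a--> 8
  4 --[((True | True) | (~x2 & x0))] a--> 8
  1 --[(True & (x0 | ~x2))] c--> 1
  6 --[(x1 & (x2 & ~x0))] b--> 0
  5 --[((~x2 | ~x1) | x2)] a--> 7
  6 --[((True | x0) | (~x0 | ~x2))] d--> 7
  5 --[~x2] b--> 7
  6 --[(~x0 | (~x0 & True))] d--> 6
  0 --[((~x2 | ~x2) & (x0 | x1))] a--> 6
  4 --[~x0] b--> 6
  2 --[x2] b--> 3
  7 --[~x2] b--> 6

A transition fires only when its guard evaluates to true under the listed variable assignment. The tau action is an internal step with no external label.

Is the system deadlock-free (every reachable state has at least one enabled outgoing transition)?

Answer: DEADLOCK-FREE

Analysis:
R = {0,1,6,7,8}
  0: a→6  c→1  c→7  [3 out]
  1: c→1  tau→0  [2 out]
  6: a→8  d→7  [2 out]
  7: b→6  [1 out]
  8: a→7  [1 out]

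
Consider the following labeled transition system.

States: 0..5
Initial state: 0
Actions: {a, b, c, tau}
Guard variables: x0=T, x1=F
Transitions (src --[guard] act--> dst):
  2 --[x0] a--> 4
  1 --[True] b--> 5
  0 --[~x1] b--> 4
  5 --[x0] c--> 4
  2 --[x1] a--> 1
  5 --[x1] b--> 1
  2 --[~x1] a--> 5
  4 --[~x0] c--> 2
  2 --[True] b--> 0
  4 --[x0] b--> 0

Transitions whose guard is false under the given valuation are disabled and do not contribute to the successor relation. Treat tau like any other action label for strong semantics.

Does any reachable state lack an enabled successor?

R = {0,4}
  0: b→4  [deg 1]
  4: b→0  [deg 1]

Answer: DEADLOCK-FREE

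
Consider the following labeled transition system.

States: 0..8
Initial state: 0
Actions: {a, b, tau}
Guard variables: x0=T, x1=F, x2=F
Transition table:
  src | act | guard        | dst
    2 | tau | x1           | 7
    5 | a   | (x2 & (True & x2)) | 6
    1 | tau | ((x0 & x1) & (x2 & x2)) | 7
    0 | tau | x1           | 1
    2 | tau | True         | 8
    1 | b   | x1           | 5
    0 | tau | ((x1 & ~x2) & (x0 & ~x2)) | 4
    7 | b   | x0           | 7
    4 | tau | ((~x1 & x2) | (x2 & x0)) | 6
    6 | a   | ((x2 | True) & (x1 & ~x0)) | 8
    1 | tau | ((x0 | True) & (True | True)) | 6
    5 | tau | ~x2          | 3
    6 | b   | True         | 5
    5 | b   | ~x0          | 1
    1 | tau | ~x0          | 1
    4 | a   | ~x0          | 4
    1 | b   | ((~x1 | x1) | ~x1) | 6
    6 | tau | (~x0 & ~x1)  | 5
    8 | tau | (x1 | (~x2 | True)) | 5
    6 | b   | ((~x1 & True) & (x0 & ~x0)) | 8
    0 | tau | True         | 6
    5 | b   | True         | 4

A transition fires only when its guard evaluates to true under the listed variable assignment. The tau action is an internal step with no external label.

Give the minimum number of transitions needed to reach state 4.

Answer: 3

Trace:
Breadth-first toward 4:
  Layer 0: {0}
  Layer 1: {6}
  Layer 2: {5}
  Layer 3: {3,4}
4 enters at depth 3; path tau·b·b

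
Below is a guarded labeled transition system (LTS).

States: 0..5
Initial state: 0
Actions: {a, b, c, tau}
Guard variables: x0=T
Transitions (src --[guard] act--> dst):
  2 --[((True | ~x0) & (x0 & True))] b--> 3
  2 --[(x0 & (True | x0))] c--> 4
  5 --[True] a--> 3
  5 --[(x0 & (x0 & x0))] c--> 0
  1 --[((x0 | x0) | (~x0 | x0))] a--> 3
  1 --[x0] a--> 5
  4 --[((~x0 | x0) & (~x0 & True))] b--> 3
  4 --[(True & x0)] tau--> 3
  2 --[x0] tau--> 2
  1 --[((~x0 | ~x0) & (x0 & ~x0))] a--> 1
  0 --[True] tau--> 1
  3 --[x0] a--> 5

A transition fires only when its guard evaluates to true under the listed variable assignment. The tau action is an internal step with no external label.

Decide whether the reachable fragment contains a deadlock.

Answer: DEADLOCK-FREE

Trace:
Reachable = {0,1,3,5}
  0: tau→1  [1 exit(s)]
  1: a→3  a→5  [2 exit(s)]
  3: a→5  [1 exit(s)]
  5: a→3  c→0  [2 exit(s)]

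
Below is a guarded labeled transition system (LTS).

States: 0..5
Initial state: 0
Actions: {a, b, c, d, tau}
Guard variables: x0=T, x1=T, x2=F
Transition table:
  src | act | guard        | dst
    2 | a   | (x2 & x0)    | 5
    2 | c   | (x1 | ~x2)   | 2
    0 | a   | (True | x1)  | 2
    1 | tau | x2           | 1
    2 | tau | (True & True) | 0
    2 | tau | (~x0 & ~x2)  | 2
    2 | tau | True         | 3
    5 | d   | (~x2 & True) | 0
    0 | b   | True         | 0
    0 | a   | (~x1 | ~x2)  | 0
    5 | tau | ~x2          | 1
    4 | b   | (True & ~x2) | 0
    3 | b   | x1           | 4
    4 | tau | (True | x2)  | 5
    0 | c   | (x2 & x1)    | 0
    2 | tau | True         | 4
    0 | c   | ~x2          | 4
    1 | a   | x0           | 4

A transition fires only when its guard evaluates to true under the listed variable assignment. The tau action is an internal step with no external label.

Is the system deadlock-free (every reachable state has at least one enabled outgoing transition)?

Answer: DEADLOCK-FREE

Analysis:
Reach set: {0,1,2,3,4,5}
  0: a→0  a→2  b→0  c→4  [deg 4]
  1: a→4  [deg 1]
  2: c→2  tau→0  tau→3  tau→4  [deg 4]
  3: b→4  [deg 1]
  4: b→0  tau→5  [deg 2]
  5: d→0  tau→1  [deg 2]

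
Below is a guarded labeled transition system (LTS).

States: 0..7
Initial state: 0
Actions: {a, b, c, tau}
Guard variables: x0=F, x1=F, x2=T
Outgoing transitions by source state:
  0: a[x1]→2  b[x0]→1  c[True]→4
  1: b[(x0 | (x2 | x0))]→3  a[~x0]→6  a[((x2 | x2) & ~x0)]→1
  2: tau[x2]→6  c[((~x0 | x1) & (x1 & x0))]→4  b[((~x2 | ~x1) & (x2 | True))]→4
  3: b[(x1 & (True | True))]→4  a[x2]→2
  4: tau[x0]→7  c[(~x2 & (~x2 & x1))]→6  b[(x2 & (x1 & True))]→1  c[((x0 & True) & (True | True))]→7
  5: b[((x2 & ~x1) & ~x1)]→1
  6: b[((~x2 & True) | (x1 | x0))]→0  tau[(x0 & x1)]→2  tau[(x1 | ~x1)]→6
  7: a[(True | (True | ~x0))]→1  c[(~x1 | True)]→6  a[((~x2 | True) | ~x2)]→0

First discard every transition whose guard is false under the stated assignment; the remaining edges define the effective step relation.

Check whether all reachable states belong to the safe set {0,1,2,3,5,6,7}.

Answer: INVARIANT VIOLATED at state 4

Analysis:
Inv-set: {0,1,2,3,5,6,7}
Reach set: {0,4}
  0: ok
  4: VIOLATES
witness against invariant: c → 4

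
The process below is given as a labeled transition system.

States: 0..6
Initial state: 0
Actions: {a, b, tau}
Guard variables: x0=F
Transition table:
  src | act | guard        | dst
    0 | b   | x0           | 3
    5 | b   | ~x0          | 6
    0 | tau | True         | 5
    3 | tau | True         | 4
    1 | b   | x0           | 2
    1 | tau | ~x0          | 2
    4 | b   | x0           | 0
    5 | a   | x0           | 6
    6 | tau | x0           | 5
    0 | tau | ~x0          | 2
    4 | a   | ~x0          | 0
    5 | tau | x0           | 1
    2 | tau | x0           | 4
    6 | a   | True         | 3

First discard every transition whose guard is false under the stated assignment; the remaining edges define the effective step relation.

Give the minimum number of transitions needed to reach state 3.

Answer: 3

Analysis:
BFS to 3:
  L0 = {0}
  L1 = {2,5}
  L2 = {6}
  L3 = {3}
depth(3)=3, e.g. tau·b·a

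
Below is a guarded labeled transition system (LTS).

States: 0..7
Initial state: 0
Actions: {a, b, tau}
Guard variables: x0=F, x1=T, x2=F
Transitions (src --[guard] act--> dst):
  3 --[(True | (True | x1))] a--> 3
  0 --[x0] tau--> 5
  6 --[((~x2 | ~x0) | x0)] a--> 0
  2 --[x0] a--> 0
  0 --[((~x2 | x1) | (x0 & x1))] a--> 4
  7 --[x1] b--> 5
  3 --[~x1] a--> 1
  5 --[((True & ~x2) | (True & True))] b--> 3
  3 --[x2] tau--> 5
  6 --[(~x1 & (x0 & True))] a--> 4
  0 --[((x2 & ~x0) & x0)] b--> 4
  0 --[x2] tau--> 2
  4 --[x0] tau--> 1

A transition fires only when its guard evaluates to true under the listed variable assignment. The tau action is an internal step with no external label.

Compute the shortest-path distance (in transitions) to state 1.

Layered search for 1:
  depth 0: {0}
  depth 1: {4}
1 never appears.

Answer: UNREACHABLE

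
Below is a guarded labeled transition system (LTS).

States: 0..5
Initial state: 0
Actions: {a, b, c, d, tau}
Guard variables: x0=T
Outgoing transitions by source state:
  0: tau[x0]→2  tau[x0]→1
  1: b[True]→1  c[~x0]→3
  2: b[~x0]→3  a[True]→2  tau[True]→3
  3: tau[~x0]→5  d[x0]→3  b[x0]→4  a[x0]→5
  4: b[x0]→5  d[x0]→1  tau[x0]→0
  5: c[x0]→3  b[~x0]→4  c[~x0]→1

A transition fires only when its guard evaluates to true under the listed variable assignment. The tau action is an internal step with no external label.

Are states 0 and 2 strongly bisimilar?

Bisimulation quotient by refinement:
  round 0: {{0,1,2,3,4,5}}
  round 1: {{0},{1},{2},{3},{4},{5}}
stable after 2 split(s): 6 block(s)
[0]={0}  [2]={2}

Answer: NOT BISIMILAR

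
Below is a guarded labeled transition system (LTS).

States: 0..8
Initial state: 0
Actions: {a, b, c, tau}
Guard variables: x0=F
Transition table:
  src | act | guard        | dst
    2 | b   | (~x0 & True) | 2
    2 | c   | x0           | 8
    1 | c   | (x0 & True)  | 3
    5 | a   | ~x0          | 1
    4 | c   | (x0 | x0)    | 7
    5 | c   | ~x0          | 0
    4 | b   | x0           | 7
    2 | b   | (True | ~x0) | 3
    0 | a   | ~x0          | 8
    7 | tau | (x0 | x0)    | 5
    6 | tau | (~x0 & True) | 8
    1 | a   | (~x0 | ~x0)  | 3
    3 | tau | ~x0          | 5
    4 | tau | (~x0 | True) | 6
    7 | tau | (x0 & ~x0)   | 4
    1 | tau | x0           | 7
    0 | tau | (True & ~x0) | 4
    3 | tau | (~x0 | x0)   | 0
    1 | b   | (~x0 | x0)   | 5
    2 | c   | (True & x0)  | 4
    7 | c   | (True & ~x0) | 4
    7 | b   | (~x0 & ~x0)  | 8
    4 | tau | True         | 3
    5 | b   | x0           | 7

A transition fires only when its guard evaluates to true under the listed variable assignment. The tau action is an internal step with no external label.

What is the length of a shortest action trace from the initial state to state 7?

Answer: UNREACHABLE

Trace:
Layered search for 7:
  Layer 0: {0}
  Layer 1: {4,8}
  Layer 2: {3,6}
  Layer 3: {5}
  Layer 4: {1}
7 never appears.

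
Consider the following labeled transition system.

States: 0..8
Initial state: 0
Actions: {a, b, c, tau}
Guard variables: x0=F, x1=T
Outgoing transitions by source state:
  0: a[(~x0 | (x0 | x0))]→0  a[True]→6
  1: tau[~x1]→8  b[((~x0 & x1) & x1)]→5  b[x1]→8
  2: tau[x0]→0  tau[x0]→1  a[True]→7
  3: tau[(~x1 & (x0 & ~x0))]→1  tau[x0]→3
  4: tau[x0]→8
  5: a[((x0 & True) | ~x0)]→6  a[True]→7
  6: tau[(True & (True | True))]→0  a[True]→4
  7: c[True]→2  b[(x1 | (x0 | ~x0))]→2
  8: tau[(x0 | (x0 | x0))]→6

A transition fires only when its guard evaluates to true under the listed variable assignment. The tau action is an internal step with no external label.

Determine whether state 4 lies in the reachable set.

11 transition(s) survive guard evaluation.
L0 = {0}
L1 = {6}  total {0,6}
L2 = {4}  total {0,4,6}
R = {0,4,6}
witness 4: a·a

Answer: REACHABLE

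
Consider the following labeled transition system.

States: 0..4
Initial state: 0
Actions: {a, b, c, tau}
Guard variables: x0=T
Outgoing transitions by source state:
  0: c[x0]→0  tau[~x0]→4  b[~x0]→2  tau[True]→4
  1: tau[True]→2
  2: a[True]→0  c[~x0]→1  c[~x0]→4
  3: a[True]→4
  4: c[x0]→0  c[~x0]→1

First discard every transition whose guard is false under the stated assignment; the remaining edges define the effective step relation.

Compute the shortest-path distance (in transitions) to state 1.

Answer: UNREACHABLE

Working:
Layered search for 1:
  L0 = {0}
  L1 = {4}
1 never appears.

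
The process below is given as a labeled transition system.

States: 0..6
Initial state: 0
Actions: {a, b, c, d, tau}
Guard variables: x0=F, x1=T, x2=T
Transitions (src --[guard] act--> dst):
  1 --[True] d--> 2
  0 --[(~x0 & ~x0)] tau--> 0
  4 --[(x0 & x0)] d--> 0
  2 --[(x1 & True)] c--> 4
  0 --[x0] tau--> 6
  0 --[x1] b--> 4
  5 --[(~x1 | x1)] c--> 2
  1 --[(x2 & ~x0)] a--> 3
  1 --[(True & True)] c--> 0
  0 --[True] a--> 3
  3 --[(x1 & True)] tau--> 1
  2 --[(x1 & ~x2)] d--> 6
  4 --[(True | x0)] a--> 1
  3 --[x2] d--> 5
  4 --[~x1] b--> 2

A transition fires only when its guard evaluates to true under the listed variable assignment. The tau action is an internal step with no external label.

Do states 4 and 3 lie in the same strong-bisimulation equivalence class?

Bisimulation quotient by refinement:
  round 0: {{0,1,2,3,4,5,6}}
  round 1: {{0},{1},{2,5},{3},{4},{6}}
  round 2: {{0},{1},{2},{3},{4},{5},{6}}
Fixed point at round 3; 7 class(es).
[4]={4}  [3]={3}

Answer: NOT BISIMILAR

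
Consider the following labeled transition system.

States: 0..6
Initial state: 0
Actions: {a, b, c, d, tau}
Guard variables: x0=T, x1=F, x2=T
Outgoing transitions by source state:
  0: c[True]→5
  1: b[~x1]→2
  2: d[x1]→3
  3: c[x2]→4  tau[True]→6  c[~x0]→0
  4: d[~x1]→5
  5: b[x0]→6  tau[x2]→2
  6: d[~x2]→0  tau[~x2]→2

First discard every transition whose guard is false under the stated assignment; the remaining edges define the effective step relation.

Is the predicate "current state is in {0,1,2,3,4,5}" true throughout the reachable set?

Answer: INVARIANT VIOLATED at state 6

Trace:
Inv-set: {0,1,2,3,4,5}
Reach set: {0,2,5,6}
  0: ✓
  2: ✓
  5: ✓
  6: ✗ unsafe
witness against invariant: c·b → 6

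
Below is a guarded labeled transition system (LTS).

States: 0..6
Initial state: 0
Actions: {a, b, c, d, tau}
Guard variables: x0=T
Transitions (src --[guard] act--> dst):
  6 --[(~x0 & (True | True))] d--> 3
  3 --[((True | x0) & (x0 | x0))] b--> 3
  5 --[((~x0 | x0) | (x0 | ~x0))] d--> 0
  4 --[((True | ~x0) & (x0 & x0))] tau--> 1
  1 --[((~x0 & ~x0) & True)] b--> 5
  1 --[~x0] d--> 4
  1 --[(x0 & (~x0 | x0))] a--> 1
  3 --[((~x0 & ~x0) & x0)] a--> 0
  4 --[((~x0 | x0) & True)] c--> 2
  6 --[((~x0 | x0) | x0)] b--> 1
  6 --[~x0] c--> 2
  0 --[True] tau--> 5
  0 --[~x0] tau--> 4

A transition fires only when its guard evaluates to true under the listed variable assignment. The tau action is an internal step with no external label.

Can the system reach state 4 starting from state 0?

7 transition(s) survive guard evaluation.
depth 0: {0}
depth 1: {5}  now seen {0,5}
Reach set: {0,5}

Answer: UNREACHABLE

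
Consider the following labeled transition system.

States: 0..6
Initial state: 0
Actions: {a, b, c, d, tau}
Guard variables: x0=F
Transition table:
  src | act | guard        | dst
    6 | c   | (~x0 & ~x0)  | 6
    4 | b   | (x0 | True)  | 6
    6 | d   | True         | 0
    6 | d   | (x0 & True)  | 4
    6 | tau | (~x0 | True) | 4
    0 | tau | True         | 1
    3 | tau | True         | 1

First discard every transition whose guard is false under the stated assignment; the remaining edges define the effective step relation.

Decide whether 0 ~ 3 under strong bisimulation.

Bisimulation quotient by refinement:
  round 0: {{0,1,2,3,4,5,6}}
  round 1: {{0,3},{1,2,5},{4},{6}}
stable after 2 split(s): 4 block(s)
0∈{0,3}, 3∈{0,3}

Answer: BISIMILAR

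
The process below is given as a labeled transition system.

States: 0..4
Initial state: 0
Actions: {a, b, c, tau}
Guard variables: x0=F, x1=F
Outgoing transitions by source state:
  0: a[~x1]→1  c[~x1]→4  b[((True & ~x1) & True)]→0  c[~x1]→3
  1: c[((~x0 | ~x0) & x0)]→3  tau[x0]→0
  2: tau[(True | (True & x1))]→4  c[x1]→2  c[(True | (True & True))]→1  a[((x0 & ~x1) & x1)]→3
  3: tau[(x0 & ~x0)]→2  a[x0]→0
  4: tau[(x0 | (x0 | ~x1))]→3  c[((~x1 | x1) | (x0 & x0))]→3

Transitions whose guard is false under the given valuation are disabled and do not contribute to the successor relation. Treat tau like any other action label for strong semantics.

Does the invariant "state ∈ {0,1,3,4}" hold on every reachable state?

Answer: INVARIANT HOLDS

Working:
Inv-set: {0,1,3,4}
Reachable = {0,1,3,4}
  0: ok
  1: ok
  3: ok
  4: ok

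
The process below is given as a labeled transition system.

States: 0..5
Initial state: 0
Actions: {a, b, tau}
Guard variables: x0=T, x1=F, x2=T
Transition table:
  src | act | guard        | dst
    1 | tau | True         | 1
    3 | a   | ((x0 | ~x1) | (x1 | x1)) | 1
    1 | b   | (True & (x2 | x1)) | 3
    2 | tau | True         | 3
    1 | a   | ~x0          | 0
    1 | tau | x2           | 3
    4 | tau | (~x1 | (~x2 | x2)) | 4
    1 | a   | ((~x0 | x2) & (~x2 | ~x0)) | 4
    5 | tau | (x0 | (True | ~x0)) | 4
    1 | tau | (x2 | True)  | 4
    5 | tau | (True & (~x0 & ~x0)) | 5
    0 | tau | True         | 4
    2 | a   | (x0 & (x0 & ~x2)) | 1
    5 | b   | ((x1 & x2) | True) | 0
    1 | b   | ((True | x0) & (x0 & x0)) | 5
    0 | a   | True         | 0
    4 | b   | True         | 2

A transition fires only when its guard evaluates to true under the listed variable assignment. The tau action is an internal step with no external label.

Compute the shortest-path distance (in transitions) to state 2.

BFS to 2:
  L0 = {0}
  L1 = {4}
  L2 = {2}
2 enters at depth 2; path tau·b

Answer: 2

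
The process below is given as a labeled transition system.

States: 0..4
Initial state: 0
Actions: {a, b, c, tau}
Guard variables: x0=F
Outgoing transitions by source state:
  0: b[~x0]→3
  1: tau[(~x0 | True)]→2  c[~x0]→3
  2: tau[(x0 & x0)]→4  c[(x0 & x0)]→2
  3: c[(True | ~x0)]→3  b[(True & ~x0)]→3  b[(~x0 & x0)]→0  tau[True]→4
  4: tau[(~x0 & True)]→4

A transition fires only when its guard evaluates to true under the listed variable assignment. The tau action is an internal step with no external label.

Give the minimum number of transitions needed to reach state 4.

Breadth-first toward 4:
  Layer 0: {0}
  Layer 1: {3}
  Layer 2: {4}
depth(4)=2, e.g. b·tau

Answer: 2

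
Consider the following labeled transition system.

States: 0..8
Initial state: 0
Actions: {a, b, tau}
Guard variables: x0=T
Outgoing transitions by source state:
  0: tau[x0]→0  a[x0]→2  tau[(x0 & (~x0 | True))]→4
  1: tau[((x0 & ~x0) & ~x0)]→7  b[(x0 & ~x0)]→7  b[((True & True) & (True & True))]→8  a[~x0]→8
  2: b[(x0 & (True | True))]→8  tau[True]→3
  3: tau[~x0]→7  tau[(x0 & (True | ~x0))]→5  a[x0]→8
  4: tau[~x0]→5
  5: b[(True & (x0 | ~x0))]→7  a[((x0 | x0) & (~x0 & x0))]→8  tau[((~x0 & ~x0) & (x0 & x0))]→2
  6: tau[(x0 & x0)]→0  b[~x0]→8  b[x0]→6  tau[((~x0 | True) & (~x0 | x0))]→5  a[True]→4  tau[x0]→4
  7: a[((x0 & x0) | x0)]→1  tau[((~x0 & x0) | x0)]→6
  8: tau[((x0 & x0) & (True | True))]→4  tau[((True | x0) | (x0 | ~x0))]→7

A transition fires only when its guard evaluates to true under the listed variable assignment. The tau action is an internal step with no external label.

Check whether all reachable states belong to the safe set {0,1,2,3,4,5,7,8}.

Safe = {0,1,2,3,4,5,7,8}
Reach set: {0,1,2,3,4,5,6,7,8}
  0: ✓
  1: ✓
  2: ✓
  3: ✓
  4: ✓
  5: ✓
  6: ✗ unsafe
  7: ✓
  8: ✓
reach 6 via a·b·tau·tau — violates

Answer: INVARIANT VIOLATED at state 6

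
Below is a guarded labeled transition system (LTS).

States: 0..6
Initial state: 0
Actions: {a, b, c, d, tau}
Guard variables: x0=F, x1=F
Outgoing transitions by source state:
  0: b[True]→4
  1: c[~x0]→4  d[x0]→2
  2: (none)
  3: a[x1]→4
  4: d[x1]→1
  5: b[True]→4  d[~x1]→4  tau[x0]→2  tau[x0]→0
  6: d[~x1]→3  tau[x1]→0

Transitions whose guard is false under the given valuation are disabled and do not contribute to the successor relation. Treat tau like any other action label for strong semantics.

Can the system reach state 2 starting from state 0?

Answer: UNREACHABLE

Trace:
After dropping false guards: 5 live edges.
depth 0: {0}
depth 1: {4}  total {0,4}
R = {0,4}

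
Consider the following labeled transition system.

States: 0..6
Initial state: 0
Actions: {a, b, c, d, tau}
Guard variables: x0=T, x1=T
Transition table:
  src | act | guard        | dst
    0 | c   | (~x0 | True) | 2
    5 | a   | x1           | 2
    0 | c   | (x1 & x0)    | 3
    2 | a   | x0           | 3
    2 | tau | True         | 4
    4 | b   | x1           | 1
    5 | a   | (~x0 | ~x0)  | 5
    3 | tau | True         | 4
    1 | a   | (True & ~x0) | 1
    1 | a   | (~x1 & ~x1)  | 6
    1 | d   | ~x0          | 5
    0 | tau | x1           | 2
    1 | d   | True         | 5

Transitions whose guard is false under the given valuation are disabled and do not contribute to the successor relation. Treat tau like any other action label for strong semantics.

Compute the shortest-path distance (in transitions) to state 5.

Answer: 4

Analysis:
BFS to 5:
  L0 = {0}
  L1 = {2,3}
  L2 = {4}
  L3 = {1}
  L4 = {5}
first hit 5 at d=4 via c·tau·b·d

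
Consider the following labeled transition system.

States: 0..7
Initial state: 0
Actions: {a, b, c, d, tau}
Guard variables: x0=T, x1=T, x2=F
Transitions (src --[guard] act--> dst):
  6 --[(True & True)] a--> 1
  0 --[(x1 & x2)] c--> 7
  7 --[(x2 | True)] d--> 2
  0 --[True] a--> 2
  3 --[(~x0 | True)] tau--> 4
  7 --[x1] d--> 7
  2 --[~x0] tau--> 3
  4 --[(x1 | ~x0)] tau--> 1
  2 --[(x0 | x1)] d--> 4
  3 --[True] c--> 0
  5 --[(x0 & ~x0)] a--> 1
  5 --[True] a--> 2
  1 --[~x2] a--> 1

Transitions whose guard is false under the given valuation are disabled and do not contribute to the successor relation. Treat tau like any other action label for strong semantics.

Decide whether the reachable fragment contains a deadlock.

Answer: DEADLOCK-FREE

Analysis:
Reach set: {0,1,2,4}
  0: a→2  [1 out]
  1: a→1  [1 out]
  2: d→4  [1 out]
  4: tau→1  [1 out]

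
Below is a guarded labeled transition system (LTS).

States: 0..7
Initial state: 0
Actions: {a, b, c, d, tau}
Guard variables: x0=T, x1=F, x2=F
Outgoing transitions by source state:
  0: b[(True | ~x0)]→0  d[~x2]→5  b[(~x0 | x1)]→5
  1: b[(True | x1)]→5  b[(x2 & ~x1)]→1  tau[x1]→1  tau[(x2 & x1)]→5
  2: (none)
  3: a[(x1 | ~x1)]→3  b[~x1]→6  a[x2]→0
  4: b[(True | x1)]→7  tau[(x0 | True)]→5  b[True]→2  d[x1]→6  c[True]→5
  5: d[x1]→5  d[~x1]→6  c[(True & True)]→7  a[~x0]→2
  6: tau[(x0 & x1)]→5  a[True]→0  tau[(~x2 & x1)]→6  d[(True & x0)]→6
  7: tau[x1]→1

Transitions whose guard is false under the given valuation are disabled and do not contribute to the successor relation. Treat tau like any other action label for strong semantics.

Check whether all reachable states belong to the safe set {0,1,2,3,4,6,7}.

Inv-set: {0,1,2,3,4,6,7}
R = {0,5,6,7}
  0: safe
  5: ✗ unsafe
  6: safe
  7: safe
witness against invariant: d → 5

Answer: INVARIANT VIOLATED at state 5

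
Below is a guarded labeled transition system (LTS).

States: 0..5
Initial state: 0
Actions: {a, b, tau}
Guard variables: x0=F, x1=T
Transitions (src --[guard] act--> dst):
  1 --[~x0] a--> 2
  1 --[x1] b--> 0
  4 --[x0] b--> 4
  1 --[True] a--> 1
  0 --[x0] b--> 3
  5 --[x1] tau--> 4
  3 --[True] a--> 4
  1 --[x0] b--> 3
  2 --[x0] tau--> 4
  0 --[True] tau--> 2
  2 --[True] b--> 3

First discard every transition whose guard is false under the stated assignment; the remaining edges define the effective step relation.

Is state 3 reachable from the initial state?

After dropping false guards: 7 live edges.
Layer 0: {0}
Layer 1: {2}  cumulative {0,2}
Layer 2: {3}  cumulative {0,2,3}
Layer 3: {4}  cumulative {0,2,3,4}
R = {0,2,3,4}
witness 3: tau·b

Answer: REACHABLE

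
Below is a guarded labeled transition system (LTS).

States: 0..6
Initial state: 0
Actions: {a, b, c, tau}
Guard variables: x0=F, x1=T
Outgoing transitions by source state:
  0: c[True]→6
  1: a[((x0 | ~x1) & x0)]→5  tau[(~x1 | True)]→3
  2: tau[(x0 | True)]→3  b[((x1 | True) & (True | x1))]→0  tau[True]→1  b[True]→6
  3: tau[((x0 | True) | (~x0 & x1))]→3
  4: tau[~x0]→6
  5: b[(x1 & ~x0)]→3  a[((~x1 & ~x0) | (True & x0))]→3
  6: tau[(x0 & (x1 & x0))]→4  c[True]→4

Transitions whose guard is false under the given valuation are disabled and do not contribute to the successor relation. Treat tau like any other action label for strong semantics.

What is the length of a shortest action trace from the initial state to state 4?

Answer: 2

Analysis:
Layered search for 4:
  Layer 0: {0}
  Layer 1: {6}
  Layer 2: {4}
4 enters at depth 2; path c·c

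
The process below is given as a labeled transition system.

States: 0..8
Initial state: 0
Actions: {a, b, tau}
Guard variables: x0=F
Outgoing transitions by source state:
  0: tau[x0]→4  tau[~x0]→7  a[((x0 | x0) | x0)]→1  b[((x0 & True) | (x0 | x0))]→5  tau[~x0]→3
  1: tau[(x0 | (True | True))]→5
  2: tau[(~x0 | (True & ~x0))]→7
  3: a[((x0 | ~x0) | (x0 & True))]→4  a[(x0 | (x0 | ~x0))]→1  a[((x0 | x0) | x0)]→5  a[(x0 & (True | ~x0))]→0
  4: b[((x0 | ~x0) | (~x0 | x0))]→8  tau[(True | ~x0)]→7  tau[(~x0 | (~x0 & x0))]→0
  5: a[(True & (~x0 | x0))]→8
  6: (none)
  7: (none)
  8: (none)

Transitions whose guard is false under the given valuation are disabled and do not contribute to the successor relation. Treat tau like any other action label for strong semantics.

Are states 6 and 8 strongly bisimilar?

Compute ~ classes (split until stable):
  P[0] = {{0,1,2,3,4,5,6,7,8}}
  P[1] = {{0,1,2},{3,5},{4},{6,7,8}}
  P[2] = {{0},{1},{2},{3},{4},{5},{6,7,8}}
Fixed point at round 3; 7 class(es).
6∈{6,7,8}, 8∈{6,7,8}

Answer: BISIMILAR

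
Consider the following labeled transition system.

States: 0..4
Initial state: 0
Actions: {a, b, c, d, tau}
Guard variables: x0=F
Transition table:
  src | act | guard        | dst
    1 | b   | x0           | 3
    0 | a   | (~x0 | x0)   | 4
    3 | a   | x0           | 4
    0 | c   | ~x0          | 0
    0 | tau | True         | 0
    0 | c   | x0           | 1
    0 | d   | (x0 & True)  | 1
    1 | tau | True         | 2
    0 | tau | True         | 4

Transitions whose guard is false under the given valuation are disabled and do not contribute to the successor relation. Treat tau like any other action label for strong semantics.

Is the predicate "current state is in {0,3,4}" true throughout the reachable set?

Inv-set: {0,3,4}
Reach set: {0,4}
  0: ✓
  4: ✓

Answer: INVARIANT HOLDS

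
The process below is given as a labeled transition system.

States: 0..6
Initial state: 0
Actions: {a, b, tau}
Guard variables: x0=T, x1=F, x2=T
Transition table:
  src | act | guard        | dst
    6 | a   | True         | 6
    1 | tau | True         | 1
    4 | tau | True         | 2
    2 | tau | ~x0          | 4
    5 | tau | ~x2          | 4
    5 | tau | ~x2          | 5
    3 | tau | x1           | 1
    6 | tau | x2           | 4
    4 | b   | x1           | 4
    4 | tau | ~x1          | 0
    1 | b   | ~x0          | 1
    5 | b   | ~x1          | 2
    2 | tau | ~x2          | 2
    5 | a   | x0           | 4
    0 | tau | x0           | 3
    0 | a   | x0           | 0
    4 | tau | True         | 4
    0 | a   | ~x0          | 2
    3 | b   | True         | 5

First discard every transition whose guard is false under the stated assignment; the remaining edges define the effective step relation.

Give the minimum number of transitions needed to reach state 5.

Answer: 2

Working:
Layered search for 5:
  depth 0: {0}
  depth 1: {3}
  depth 2: {5}
depth(5)=2, e.g. tau·b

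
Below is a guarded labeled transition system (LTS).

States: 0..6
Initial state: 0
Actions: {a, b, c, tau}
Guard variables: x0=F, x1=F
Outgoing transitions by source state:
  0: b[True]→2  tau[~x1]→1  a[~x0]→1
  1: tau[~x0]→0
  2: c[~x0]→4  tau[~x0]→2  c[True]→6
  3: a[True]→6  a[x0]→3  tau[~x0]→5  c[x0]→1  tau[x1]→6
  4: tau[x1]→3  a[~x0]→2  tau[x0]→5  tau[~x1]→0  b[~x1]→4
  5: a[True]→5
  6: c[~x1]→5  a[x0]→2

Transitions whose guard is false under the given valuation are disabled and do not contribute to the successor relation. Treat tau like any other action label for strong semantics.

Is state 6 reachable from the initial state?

Answer: REACHABLE

Working:
Guard filter leaves 14 enabled edge(s).
Layer 0: {0}
Layer 1: {1,2}  total {0,1,2}
Layer 2: {4,6}  total {0,1,2,4,6}
Layer 3: {5}  total {0,1,2,4,5,6}
R = {0,1,2,4,5,6}
Path to 6: b·c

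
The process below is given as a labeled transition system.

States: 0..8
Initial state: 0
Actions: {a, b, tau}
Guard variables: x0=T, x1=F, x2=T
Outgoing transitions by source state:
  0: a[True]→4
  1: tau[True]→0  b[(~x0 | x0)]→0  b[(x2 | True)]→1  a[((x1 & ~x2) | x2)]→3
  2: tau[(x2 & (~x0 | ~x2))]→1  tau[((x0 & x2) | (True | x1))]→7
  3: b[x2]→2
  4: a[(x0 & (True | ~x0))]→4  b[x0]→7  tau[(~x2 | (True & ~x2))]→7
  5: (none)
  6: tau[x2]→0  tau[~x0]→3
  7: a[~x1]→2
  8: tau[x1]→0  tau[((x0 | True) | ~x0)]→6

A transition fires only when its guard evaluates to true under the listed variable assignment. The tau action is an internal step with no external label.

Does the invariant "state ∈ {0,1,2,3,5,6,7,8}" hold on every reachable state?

Answer: INVARIANT VIOLATED at state 4

Working:
Inv-set: {0,1,2,3,5,6,7,8}
R = {0,2,4,7}
  0: ok
  2: ok
  4: ✗ unsafe
  7: ok
witness against invariant: a → 4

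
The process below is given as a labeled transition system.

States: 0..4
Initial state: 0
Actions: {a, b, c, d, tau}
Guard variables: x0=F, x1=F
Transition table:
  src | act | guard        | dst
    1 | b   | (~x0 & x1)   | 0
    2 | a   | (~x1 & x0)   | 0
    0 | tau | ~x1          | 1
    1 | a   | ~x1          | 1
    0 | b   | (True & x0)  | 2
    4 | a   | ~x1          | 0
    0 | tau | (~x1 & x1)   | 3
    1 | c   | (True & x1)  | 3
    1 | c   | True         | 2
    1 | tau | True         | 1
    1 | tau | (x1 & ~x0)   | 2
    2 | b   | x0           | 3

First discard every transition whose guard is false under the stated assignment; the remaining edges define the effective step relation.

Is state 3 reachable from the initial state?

Answer: UNREACHABLE

Analysis:
5 transition(s) survive guard evaluation.
Layer 0: {0}
Layer 1: {1}  now seen {0,1}
Layer 2: {2}  now seen {0,1,2}
R = {0,1,2}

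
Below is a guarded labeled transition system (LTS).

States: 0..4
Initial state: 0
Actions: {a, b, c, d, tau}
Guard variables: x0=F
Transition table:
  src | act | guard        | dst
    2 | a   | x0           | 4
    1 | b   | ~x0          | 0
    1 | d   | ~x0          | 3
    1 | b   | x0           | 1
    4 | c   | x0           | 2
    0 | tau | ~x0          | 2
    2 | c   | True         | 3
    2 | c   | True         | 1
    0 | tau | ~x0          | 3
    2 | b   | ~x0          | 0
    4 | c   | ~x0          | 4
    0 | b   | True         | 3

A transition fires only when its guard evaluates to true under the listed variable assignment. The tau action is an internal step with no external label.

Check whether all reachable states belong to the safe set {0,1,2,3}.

Answer: INVARIANT HOLDS

Analysis:
Allowed set {0,1,2,3}
R = {0,1,2,3}
  0: ✓
  1: ✓
  2: ✓
  3: ✓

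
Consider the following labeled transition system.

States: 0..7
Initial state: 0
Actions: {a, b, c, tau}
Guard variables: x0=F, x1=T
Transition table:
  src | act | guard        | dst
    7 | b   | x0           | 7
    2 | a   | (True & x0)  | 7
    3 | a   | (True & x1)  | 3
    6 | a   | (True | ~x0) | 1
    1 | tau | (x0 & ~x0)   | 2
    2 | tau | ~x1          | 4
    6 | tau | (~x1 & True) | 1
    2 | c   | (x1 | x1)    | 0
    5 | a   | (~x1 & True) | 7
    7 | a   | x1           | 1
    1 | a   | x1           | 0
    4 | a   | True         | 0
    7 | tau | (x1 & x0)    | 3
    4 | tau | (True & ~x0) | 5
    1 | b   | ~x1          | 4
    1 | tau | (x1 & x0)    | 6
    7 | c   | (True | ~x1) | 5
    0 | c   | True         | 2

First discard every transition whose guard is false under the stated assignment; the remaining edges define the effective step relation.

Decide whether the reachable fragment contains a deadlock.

Answer: DEADLOCK-FREE

Analysis:
R = {0,2}
  0: c→2  [1 exit(s)]
  2: c→0  [1 exit(s)]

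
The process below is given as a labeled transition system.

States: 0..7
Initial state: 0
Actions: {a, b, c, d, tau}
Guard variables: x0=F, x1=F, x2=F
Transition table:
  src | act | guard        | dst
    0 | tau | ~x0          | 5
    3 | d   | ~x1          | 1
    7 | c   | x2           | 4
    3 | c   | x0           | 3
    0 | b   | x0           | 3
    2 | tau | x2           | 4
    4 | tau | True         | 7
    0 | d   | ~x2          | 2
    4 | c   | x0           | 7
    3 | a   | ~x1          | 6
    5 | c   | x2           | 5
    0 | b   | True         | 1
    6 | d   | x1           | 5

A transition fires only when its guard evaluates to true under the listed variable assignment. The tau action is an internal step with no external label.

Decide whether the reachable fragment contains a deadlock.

Reach set: {0,1,2,5}
  0: b→1  d→2  tau→5  [3 out]
  1: ∅  [no exit]
  2: ∅  [no exit]
  5: ∅  [no exit]
Path to 1: b

Answer: DEADLOCK at state 1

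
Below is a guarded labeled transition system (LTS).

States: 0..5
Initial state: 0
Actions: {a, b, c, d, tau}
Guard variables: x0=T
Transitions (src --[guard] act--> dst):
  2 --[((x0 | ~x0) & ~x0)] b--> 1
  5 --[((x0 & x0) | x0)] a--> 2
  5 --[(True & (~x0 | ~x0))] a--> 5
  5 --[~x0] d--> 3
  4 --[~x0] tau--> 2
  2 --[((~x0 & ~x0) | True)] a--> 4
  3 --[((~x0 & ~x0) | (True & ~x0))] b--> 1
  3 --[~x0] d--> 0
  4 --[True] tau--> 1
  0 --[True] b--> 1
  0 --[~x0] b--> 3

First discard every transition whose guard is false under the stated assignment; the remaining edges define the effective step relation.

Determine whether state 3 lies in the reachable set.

Answer: UNREACHABLE

Working:
4 transition(s) survive guard evaluation.
depth 0: {0}
depth 1: {1}  now seen {0,1}
Reach set: {0,1}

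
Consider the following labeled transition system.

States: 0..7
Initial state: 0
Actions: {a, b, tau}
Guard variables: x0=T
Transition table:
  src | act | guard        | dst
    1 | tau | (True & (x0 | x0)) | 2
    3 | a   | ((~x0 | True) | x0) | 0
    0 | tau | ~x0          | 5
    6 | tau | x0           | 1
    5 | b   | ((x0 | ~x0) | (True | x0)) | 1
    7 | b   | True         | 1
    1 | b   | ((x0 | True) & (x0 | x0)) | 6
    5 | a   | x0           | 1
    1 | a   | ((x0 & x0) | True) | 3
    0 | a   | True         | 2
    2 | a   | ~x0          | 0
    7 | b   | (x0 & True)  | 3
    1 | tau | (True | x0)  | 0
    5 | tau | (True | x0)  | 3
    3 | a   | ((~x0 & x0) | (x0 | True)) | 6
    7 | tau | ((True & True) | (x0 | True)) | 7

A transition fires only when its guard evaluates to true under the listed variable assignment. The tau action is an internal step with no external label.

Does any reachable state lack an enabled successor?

Reach set: {0,2}
  0: a→2  [1 out]
  2: ∅  [STUCK]
witness 2: a

Answer: DEADLOCK at state 2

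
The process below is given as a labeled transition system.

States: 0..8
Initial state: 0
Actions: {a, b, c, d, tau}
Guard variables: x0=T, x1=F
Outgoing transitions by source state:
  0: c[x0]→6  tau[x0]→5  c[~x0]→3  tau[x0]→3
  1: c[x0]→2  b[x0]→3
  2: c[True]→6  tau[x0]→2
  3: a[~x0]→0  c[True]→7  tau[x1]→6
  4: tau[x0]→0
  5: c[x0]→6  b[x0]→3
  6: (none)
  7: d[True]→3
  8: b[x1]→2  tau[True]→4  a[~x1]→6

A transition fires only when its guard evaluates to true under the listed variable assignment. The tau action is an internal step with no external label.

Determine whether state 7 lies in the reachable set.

14 transition(s) survive guard evaluation.
L0 = {0}
L1 = {3,5,6}  total {0,3,5,6}
L2 = {7}  total {0,3,5,6,7}
R = {0,3,5,6,7}
Path to 7: tau·c

Answer: REACHABLE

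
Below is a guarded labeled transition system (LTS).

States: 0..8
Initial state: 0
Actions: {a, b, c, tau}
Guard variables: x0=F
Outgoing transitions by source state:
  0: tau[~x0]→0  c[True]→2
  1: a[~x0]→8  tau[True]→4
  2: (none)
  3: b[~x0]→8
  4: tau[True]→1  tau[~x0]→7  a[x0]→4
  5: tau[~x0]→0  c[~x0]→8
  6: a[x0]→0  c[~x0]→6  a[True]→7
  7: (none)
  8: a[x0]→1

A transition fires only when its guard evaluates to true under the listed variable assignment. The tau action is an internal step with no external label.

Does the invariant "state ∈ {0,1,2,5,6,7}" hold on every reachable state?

Answer: INVARIANT HOLDS

Working:
Allowed set {0,1,2,5,6,7}
R = {0,2}
  0: ✓
  2: ✓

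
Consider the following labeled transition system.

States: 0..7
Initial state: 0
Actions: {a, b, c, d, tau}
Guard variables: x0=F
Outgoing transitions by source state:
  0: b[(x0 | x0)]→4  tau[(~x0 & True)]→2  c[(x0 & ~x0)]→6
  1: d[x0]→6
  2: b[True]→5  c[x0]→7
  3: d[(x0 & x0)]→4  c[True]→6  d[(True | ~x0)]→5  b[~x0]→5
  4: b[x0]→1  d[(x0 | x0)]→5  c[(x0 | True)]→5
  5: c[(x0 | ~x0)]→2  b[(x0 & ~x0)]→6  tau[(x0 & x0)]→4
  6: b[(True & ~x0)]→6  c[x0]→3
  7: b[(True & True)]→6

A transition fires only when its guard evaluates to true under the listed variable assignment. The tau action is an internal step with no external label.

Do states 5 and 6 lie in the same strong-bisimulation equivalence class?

Answer: NOT BISIMILAR

Working:
Refine partition for ~:
  P[0] = {{0,1,2,3,4,5,6,7}}
  P[1] = {{0},{1},{2,6,7},{3},{4,5}}
  P[2] = {{0},{1},{2},{3},{4},{5},{6,7}}
Fixed point at round 3; 7 class(es).
5∈{5}, 6∈{6,7}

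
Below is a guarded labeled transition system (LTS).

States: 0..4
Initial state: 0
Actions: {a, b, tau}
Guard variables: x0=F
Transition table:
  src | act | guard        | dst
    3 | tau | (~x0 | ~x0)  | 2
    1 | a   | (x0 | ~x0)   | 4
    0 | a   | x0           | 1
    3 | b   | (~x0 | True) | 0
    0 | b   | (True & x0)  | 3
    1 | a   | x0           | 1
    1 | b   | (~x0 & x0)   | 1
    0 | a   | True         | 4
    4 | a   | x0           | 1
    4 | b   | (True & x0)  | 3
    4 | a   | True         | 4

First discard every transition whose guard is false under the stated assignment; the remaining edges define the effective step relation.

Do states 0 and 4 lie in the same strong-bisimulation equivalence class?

Answer: BISIMILAR

Working:
Compute ~ classes (split until stable):
  P[0] = {{0,1,2,3,4}}
  P[1] = {{0,1,4},{2},{3}}
Fixed point at round 2; 3 class(es).
0∈{0,1,4}, 4∈{0,1,4}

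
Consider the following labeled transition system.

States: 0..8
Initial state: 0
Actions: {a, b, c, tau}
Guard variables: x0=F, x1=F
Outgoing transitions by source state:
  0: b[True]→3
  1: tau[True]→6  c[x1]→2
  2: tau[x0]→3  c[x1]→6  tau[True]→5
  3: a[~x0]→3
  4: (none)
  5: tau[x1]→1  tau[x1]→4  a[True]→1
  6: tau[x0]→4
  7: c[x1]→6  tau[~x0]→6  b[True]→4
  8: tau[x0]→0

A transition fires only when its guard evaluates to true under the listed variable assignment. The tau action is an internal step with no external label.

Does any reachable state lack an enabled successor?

Answer: DEADLOCK-FREE

Trace:
R = {0,3}
  0: b→3  [1 exit(s)]
  3: a→3  [1 exit(s)]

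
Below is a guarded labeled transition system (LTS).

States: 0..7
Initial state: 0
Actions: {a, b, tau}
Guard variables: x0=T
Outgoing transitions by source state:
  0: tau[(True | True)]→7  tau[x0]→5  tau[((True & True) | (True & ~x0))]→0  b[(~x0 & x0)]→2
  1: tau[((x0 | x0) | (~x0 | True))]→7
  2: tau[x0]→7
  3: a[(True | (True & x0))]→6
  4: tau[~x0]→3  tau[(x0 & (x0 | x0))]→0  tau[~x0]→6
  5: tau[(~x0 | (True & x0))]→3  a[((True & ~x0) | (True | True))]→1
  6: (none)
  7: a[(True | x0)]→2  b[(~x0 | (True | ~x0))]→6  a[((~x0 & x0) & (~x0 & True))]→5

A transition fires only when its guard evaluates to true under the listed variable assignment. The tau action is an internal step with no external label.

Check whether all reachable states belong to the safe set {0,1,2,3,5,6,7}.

Safe = {0,1,2,3,5,6,7}
R = {0,1,2,3,5,6,7}
  0: safe
  1: safe
  2: safe
  3: safe
  5: safe
  6: safe
  7: safe

Answer: INVARIANT HOLDS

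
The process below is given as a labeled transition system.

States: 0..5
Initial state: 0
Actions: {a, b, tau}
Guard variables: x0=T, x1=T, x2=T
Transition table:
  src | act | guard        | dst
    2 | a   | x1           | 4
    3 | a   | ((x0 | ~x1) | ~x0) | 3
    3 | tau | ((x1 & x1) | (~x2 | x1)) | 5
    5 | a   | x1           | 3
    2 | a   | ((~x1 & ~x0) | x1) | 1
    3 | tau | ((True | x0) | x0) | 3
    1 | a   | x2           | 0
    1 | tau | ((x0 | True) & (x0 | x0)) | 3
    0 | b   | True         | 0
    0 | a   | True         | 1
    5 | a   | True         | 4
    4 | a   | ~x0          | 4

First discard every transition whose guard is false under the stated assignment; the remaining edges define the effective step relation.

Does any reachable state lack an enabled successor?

Answer: DEADLOCK at state 4

Trace:
Reach set: {0,1,3,4,5}
  0: a→1  b→0  [2 exit(s)]
  1: a→0  tau→3  [2 exit(s)]
  3: a→3  tau→3  tau→5  [3 exit(s)]
  4: ∅  [no exit]
  5: a→3  a→4  [2 exit(s)]
trace reaching 4: a·tau·tau·a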